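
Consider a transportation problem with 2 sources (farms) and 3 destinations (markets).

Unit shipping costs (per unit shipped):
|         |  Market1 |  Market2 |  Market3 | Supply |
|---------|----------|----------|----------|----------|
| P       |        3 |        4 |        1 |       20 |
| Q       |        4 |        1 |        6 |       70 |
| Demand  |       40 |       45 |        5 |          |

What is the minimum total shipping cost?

195

Optimal allocation:
  P→Market1: 15 × 3 = 45
  P→Market3: 5 × 1 = 5
  Q→Market1: 25 × 4 = 100
  Q→Market2: 45 × 1 = 45
Total = 45 + 5 + 100 + 45 = 195.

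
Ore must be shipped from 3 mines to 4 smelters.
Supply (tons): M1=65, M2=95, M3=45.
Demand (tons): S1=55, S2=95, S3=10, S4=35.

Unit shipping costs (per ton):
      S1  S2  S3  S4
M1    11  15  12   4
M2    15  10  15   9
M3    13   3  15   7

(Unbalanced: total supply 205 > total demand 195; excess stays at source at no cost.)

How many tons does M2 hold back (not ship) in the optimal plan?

10

An optimal plan:
  M1→S1: 30 tons
  M1→S4: 35 tons
  M2→S1: 25 tons
  M2→S2: 50 tons
  M2→S3: 10 tons
  M3→S2: 45 tons
Total cost = 1630.
M2 ships 85 of its 95, leaving 10.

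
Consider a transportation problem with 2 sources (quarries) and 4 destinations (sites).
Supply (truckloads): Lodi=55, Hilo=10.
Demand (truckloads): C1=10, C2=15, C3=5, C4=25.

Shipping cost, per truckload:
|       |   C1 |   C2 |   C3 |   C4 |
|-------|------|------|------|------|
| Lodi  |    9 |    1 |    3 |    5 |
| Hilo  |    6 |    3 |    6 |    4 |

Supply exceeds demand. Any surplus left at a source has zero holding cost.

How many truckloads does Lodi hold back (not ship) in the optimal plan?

Minimum-cost shipments:
  Lodi–C2: 15 truckloads
  Lodi–C3: 5 truckloads
  Lodi–C4: 25 truckloads
  Hilo–C1: 10 truckloads
Total cost = 215.
Lodi ships 45 of its 55, leaving 10.

10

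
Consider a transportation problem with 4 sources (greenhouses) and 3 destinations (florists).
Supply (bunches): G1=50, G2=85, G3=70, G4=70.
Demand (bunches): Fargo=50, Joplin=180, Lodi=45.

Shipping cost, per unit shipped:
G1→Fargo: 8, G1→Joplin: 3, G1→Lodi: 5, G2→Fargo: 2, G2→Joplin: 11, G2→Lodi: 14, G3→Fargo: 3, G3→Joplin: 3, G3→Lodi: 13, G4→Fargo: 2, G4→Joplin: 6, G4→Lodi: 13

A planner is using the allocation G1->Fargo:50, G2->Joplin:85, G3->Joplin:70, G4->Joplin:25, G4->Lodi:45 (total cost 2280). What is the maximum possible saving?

Current plan cost = 50·8 + 85·11 + 70·3 + 25·6 + 45·13 = 2280.
Optimal plan:
  G1->Joplin: 5 bunches
  G1->Lodi: 45 bunches
  G2->Fargo: 50 bunches
  G2->Joplin: 35 bunches
  G3->Joplin: 70 bunches
  G4->Joplin: 70 bunches
Optimal cost = 1355.
Saving = 2280 − 1355 = 925.

925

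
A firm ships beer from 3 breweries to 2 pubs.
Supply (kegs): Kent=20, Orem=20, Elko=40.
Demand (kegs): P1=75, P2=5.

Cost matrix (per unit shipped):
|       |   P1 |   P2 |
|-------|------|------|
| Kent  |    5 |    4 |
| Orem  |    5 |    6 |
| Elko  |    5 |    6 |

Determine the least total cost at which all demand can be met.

395

A cheapest plan:
  Kent->P1: 15 × 5 = 75
  Kent->P2: 5 × 4 = 20
  Orem->P1: 20 × 5 = 100
  Elko->P1: 40 × 5 = 200
Total = 75 + 20 + 100 + 200 = 395.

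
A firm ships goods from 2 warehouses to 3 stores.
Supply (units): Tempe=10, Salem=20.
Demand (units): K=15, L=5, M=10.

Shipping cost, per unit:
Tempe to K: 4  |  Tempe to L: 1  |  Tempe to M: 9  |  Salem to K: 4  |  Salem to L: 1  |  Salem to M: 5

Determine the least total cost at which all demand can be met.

115

One minimum-cost allocation:
  Tempe→K: 10 × 4 = 40
  Salem→K: 5 × 4 = 20
  Salem→L: 5 × 1 = 5
  Salem→M: 10 × 5 = 50
Total = 40 + 20 + 5 + 50 = 115.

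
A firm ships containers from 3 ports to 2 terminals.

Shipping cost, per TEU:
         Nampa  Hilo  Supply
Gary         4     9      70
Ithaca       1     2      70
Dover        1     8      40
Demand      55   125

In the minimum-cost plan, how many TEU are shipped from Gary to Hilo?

Optimal shipments:
  Gary–Nampa: 15 × 4 = 60
  Gary–Hilo: 55 × 9 = 495
  Ithaca–Hilo: 70 × 2 = 140
  Dover–Nampa: 40 × 1 = 40
Total cost = 735.
So Gary→Hilo carries 55 TEU.

55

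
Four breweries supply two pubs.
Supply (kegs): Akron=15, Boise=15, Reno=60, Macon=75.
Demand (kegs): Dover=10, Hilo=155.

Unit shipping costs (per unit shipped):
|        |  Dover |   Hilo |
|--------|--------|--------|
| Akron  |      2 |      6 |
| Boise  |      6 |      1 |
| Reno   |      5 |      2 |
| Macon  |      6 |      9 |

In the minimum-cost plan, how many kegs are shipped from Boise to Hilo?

The minimum-cost plan:
  Akron->Dover: 10 × 2 = 20
  Akron->Hilo: 5 × 6 = 30
  Boise->Hilo: 15 × 1 = 15
  Reno->Hilo: 60 × 2 = 120
  Macon->Hilo: 75 × 9 = 675
Total cost = 860.
So Boise→Hilo carries 15 kegs.

15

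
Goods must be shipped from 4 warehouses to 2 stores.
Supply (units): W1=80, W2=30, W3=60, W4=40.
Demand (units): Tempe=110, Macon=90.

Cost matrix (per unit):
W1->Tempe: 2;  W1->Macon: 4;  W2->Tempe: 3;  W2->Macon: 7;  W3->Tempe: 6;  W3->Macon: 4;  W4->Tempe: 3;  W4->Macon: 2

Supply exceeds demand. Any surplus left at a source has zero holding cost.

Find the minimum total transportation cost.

A cheapest plan:
  W1->Tempe: 80 units
  W2->Tempe: 30 units
  W3->Macon: 50 units
  W4->Macon: 40 units
Total cost = 530.

530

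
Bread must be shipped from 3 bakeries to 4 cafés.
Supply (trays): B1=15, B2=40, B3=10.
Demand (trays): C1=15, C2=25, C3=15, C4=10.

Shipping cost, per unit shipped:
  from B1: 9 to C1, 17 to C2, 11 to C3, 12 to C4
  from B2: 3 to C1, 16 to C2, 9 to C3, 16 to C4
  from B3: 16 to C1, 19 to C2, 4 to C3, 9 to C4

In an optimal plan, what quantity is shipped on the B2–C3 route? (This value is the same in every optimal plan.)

The minimum-cost plan:
  B1–C2: 5 trays
  B1–C4: 10 trays
  B2–C1: 15 trays
  B2–C2: 20 trays
  B2–C3: 5 trays
  B3–C3: 10 trays
Total cost = 655.
So B2→C3 carries 5 trays.

5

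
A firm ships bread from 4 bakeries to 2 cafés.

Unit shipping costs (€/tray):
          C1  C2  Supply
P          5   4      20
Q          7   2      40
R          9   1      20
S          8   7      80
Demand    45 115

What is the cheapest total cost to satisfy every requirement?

An optimal shipping plan:
  P→C2: 20 × €4 = €80
  Q→C2: 40 × €2 = €80
  R→C2: 20 × €1 = €20
  S→C1: 45 × €8 = €360
  S→C2: 35 × €7 = €245
Total = 80 + 80 + 20 + 360 + 245 = €785.

785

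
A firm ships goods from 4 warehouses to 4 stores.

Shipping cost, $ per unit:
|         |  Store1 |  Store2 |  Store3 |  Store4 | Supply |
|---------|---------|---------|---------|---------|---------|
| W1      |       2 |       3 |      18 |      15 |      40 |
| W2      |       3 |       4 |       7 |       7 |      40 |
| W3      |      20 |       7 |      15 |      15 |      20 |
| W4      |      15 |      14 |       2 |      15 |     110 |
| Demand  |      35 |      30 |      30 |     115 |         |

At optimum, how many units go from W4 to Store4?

80

Optimal shipments:
  W1→Store1: 30 × $2 = $60
  W1→Store2: 10 × $3 = $30
  W2→Store1: 5 × $3 = $15
  W2→Store4: 35 × $7 = $245
  W3→Store2: 20 × $7 = $140
  W4→Store3: 30 × $2 = $60
  W4→Store4: 80 × $15 = $1200
Total cost = $1750.
So W4→Store4 carries 80 units.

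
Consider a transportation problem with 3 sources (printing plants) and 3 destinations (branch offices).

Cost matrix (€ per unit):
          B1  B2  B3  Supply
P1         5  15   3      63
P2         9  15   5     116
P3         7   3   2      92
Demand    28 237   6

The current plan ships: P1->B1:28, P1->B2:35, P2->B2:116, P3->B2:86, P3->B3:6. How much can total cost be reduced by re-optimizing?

Current plan cost = 28·5 + 35·15 + 116·15 + 86·3 + 6·2 = €2675.
Optimal plan:
  P1–B1: 28 × €5 = €140
  P1–B2: 29 × €15 = €435
  P1–B3: 6 × €3 = €18
  P2–B2: 116 × €15 = €1740
  P3–B2: 92 × €3 = €276
Optimal cost = €2609.
Saving = 2675 − 2609 = €66.

66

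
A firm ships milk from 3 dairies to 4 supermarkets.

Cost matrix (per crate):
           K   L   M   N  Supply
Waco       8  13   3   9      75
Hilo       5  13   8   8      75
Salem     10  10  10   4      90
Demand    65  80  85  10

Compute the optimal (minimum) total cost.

1470

An optimal shipping plan:
  Waco to M: 75 × 3 = 225
  Hilo to K: 65 × 5 = 325
  Hilo to M: 10 × 8 = 80
  Salem to L: 80 × 10 = 800
  Salem to N: 10 × 4 = 40
Total = 225 + 325 + 80 + 800 + 40 = 1470.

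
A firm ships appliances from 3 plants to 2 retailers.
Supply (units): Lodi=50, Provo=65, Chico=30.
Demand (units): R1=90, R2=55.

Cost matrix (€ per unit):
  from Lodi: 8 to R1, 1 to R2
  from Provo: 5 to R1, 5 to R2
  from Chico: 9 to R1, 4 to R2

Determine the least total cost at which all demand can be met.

620

One minimum-cost allocation:
  Lodi->R2: 50 × €1 = €50
  Provo->R1: 65 × €5 = €325
  Chico->R1: 25 × €9 = €225
  Chico->R2: 5 × €4 = €20
Total = 50 + 325 + 225 + 20 = €620.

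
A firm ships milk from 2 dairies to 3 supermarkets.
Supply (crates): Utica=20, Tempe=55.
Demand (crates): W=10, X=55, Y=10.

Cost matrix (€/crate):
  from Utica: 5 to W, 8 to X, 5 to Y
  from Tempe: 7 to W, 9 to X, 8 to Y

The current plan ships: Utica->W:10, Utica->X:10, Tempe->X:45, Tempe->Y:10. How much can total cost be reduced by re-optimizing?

20

Current plan cost = 10·5 + 10·8 + 45·9 + 10·8 = €615.
Optimal plan:
  Utica to W: 10 × €5 = €50
  Utica to Y: 10 × €5 = €50
  Tempe to X: 55 × €9 = €495
Optimal cost = €595.
Saving = 615 − 595 = €20.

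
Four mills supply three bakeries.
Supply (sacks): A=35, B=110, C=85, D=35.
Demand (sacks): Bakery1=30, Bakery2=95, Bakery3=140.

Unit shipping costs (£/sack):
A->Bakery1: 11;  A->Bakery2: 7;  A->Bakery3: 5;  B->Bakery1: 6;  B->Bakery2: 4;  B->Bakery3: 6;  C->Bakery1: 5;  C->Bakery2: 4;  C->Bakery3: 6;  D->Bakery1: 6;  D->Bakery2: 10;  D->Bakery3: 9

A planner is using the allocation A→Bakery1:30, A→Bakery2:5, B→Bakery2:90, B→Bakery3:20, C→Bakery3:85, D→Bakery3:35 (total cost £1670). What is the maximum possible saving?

290

Current plan cost = 30·11 + 5·7 + 90·4 + 20·6 + 85·6 + 35·9 = £1670.
Optimal plan:
  A to Bakery3: 35 sacks
  B to Bakery2: 10 sacks
  B to Bakery3: 100 sacks
  C to Bakery2: 85 sacks
  D to Bakery1: 30 sacks
  D to Bakery3: 5 sacks
Optimal cost = £1380.
Saving = 1670 − 1380 = £290.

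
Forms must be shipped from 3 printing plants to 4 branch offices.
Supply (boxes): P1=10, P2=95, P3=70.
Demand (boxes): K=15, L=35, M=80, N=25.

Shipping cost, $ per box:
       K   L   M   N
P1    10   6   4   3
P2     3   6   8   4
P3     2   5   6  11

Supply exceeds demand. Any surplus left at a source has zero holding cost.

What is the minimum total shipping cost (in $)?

A cheapest plan:
  P1 to M: 10 boxes
  P2 to K: 15 boxes
  P2 to L: 35 boxes
  P2 to N: 25 boxes
  P3 to M: 70 boxes
Total cost = $815.

815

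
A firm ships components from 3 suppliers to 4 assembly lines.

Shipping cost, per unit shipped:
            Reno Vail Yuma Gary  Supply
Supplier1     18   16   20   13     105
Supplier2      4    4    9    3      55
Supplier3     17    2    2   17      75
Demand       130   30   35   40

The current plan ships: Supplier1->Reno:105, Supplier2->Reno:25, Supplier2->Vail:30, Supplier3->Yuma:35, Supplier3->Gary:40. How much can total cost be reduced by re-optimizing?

Current plan cost = 105·18 + 25·4 + 30·4 + 35·2 + 40·17 = 2860.
Optimal plan:
  Supplier1->Reno: 65 × 18 = 1170
  Supplier1->Gary: 40 × 13 = 520
  Supplier2->Reno: 55 × 4 = 220
  Supplier3->Reno: 10 × 17 = 170
  Supplier3->Vail: 30 × 2 = 60
  Supplier3->Yuma: 35 × 2 = 70
Optimal cost = 2210.
Saving = 2860 − 2210 = 650.

650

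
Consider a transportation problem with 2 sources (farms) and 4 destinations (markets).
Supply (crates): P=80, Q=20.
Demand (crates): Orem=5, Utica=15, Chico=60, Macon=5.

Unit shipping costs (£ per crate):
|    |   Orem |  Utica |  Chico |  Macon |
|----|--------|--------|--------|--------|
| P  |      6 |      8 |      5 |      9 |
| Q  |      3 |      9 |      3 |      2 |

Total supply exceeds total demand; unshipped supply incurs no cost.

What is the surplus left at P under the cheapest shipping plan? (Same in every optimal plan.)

An optimal plan:
  P→Utica: 15 crates
  P→Chico: 50 crates
  Q→Orem: 5 crates
  Q→Chico: 10 crates
  Q→Macon: 5 crates
Total cost = £425.
P ships 65 of its 80, leaving 15.

15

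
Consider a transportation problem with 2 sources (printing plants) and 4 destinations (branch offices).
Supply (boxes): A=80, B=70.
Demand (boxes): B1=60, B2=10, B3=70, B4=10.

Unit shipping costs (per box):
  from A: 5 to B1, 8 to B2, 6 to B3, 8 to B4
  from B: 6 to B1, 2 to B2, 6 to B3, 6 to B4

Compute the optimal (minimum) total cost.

800

An optimal shipping plan:
  A to B1: 60 × 5 = 300
  A to B3: 20 × 6 = 120
  B to B2: 10 × 2 = 20
  B to B3: 50 × 6 = 300
  B to B4: 10 × 6 = 60
Total = 300 + 120 + 20 + 300 + 60 = 800.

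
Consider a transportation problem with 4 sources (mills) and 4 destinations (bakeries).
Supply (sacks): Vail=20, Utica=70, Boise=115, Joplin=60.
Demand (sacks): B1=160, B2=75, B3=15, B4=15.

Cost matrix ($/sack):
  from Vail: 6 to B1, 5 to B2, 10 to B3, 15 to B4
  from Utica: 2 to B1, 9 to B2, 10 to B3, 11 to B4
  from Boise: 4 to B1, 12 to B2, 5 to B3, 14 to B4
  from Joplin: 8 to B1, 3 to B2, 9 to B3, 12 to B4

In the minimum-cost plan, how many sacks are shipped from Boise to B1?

100

Optimal shipments:
  Vail to B2: 20 × $5 = $100
  Utica to B1: 60 × $2 = $120
  Utica to B4: 10 × $11 = $110
  Boise to B1: 100 × $4 = $400
  Boise to B3: 15 × $5 = $75
  Joplin to B2: 55 × $3 = $165
  Joplin to B4: 5 × $12 = $60
Total cost = $1030.
So Boise→B1 carries 100 sacks.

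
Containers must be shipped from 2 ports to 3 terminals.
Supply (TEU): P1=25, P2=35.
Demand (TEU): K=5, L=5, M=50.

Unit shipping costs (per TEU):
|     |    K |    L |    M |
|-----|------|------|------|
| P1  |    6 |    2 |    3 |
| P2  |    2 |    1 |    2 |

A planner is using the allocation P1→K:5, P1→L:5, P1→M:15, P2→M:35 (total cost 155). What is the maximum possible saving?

15

Current plan cost = 5·6 + 5·2 + 15·3 + 35·2 = 155.
Optimal plan:
  P1–L: 5 × 2 = 10
  P1–M: 20 × 3 = 60
  P2–K: 5 × 2 = 10
  P2–M: 30 × 2 = 60
Optimal cost = 140.
Saving = 155 − 140 = 15.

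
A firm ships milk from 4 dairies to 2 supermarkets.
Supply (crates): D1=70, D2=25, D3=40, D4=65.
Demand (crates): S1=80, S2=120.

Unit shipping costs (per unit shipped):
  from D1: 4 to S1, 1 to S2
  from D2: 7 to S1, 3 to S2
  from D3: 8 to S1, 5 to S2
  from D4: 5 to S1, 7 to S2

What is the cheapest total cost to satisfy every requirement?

715

Optimal allocation:
  D1–S1: 15 crates
  D1–S2: 55 crates
  D2–S2: 25 crates
  D3–S2: 40 crates
  D4–S1: 65 crates
Total cost = 715.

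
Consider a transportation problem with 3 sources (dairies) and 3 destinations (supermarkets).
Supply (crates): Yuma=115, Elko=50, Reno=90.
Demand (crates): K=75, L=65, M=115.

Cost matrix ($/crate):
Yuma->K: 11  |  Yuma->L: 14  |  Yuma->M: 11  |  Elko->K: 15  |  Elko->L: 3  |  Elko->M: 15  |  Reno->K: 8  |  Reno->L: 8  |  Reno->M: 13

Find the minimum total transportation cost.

2135

A cheapest plan:
  Yuma->M: 115 × $11 = $1265
  Elko->L: 50 × $3 = $150
  Reno->K: 75 × $8 = $600
  Reno->L: 15 × $8 = $120
Total = 1265 + 150 + 600 + 120 = $2135.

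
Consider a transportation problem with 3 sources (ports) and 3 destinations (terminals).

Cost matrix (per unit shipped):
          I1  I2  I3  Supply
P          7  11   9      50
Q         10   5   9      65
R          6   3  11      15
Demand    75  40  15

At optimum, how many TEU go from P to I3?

0

Optimal shipments:
  P to I1: 50 × 7 = 350
  Q to I1: 10 × 10 = 100
  Q to I2: 40 × 5 = 200
  Q to I3: 15 × 9 = 135
  R to I1: 15 × 6 = 90
Total cost = 875.
The route P→I3 is not used.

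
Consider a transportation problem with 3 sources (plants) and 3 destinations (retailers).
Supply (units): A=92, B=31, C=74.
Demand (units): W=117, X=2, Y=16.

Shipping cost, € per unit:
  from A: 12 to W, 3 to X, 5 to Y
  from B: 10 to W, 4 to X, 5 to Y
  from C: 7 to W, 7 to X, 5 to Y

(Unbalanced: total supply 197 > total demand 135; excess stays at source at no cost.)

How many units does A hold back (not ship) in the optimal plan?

62

An optimal plan:
  A–W: 12 units
  A–X: 2 units
  A–Y: 16 units
  B–W: 31 units
  C–W: 74 units
Total cost = €1058.
A ships 30 of its 92, leaving 62.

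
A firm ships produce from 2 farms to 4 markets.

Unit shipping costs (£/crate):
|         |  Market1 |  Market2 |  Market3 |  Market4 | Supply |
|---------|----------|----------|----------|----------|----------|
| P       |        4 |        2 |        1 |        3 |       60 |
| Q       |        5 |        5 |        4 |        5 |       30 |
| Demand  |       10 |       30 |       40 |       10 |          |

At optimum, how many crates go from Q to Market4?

10

Optimal shipments:
  P->Market2: 30 × £2 = £60
  P->Market3: 30 × £1 = £30
  Q->Market1: 10 × £5 = £50
  Q->Market3: 10 × £4 = £40
  Q->Market4: 10 × £5 = £50
Total cost = £230.
So Q→Market4 carries 10 crates.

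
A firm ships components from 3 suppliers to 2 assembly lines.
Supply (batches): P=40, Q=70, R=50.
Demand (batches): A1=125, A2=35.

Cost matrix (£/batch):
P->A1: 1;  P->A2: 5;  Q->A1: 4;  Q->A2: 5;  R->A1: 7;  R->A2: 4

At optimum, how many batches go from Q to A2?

The minimum-cost plan:
  P→A1: 40 × £1 = £40
  Q→A1: 70 × £4 = £280
  R→A1: 15 × £7 = £105
  R→A2: 35 × £4 = £140
Total cost = £565.
The route Q→A2 is not used.

0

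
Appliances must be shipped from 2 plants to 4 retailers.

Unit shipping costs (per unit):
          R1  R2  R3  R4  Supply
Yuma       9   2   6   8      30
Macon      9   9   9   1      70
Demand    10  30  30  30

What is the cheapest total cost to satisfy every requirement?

450

Optimal allocation:
  Yuma–R2: 30 units
  Macon–R1: 10 units
  Macon–R3: 30 units
  Macon–R4: 30 units
Total cost = 450.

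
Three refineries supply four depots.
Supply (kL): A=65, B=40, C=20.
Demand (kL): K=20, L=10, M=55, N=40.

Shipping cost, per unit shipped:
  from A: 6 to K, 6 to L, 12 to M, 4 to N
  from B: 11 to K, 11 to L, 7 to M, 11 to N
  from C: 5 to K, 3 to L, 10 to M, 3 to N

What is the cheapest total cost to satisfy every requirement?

Optimal allocation:
  A to K: 20 × 6 = 120
  A to M: 5 × 12 = 60
  A to N: 40 × 4 = 160
  B to M: 40 × 7 = 280
  C to L: 10 × 3 = 30
  C to M: 10 × 10 = 100
Total = 120 + 60 + 160 + 280 + 30 + 100 = 750.

750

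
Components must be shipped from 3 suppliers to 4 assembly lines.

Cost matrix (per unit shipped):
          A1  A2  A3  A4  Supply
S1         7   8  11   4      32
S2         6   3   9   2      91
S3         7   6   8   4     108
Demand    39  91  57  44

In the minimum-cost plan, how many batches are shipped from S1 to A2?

0

Solving gives:
  S1->A4: 32 × 4 = 128
  S2->A2: 91 × 3 = 273
  S3->A1: 39 × 7 = 273
  S3->A3: 57 × 8 = 456
  S3->A4: 12 × 4 = 48
Total cost = 1178.
The route S1→A2 is not used.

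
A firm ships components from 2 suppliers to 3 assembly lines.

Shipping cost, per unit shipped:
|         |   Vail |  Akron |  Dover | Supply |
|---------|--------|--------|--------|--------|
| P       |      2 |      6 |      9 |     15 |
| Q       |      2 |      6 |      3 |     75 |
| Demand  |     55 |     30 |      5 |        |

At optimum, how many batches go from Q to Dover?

The minimum-cost plan:
  P–Vail: 15 batches
  Q–Vail: 40 batches
  Q–Akron: 30 batches
  Q–Dover: 5 batches
Total cost = 305.
So Q→Dover carries 5 batches.

5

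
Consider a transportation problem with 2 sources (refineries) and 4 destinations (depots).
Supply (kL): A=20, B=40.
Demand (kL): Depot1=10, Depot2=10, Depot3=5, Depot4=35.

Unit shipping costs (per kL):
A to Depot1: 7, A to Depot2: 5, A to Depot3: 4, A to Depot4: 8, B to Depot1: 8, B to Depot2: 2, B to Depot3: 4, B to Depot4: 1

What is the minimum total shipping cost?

An optimal shipping plan:
  A to Depot1: 10 × 7 = 70
  A to Depot2: 5 × 5 = 25
  A to Depot3: 5 × 4 = 20
  B to Depot2: 5 × 2 = 10
  B to Depot4: 35 × 1 = 35
Total = 70 + 25 + 20 + 10 + 35 = 160.

160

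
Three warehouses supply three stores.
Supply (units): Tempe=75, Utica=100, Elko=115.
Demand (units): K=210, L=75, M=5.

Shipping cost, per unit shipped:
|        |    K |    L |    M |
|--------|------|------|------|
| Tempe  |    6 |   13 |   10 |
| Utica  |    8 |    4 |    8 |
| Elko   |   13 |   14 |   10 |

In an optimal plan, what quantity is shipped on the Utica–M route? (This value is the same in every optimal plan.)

Optimal shipments:
  Tempe–K: 75 × 6 = 450
  Utica–K: 25 × 8 = 200
  Utica–L: 75 × 4 = 300
  Elko–K: 110 × 13 = 1430
  Elko–M: 5 × 10 = 50
Total cost = 2430.
The route Utica→M is not used.

0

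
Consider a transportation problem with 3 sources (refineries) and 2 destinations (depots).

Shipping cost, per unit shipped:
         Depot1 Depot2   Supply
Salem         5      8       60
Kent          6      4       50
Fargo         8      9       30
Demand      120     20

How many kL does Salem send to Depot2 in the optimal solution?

Solving gives:
  Salem to Depot1: 60 × 5 = 300
  Kent to Depot1: 30 × 6 = 180
  Kent to Depot2: 20 × 4 = 80
  Fargo to Depot1: 30 × 8 = 240
Total cost = 800.
The route Salem→Depot2 is not used.

0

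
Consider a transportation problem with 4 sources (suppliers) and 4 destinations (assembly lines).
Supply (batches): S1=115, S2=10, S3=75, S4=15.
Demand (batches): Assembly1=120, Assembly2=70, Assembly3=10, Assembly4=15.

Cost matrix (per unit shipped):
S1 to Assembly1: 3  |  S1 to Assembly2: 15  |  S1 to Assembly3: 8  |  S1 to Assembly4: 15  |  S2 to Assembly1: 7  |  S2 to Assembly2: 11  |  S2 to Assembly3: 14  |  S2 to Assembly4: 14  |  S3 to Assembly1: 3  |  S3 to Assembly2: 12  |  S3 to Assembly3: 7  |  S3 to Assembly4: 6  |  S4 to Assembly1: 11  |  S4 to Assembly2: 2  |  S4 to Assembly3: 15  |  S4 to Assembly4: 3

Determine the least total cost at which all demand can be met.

A cheapest plan:
  S1->Assembly1: 115 × 3 = 345
  S2->Assembly2: 10 × 11 = 110
  S3->Assembly1: 5 × 3 = 15
  S3->Assembly2: 45 × 12 = 540
  S3->Assembly3: 10 × 7 = 70
  S3->Assembly4: 15 × 6 = 90
  S4->Assembly2: 15 × 2 = 30
Total = 345 + 110 + 15 + 540 + 70 + 90 + 30 = 1200.

1200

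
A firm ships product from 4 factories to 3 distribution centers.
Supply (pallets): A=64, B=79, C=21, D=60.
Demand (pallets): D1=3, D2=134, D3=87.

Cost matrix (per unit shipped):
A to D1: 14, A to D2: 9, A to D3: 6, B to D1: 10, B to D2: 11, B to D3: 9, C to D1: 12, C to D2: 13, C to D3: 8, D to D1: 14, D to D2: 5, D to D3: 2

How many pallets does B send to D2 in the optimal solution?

Solving gives:
  A->D2: 58 pallets
  A->D3: 6 pallets
  B->D1: 3 pallets
  B->D2: 76 pallets
  C->D3: 21 pallets
  D->D3: 60 pallets
Total cost = 1712.
So B→D2 carries 76 pallets.

76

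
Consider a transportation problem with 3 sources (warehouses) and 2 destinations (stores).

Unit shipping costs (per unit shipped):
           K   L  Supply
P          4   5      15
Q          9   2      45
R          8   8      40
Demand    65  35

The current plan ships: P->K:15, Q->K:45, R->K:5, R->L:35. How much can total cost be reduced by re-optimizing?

Current plan cost = 15·4 + 45·9 + 5·8 + 35·8 = 785.
Optimal plan:
  P to K: 15 × 4 = 60
  Q to K: 10 × 9 = 90
  Q to L: 35 × 2 = 70
  R to K: 40 × 8 = 320
Optimal cost = 540.
Saving = 785 − 540 = 245.

245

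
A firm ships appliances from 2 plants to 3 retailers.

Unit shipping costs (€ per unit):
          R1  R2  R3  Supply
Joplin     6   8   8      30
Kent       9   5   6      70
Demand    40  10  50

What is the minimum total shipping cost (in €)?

One minimum-cost allocation:
  Joplin→R1: 30 × €6 = €180
  Kent→R1: 10 × €9 = €90
  Kent→R2: 10 × €5 = €50
  Kent→R3: 50 × €6 = €300
Total = 180 + 90 + 50 + 300 = €620.
(Supply check: Joplin ships 30; Kent ships 70.)

620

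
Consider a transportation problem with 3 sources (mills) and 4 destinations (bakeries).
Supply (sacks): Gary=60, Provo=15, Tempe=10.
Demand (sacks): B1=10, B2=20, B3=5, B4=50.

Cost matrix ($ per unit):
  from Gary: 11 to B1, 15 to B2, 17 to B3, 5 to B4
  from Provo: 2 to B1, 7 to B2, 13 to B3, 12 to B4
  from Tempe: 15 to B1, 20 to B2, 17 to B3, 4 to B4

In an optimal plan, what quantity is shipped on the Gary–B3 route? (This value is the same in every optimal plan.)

5

Solving gives:
  Gary→B2: 15 sacks
  Gary→B3: 5 sacks
  Gary→B4: 40 sacks
  Provo→B1: 10 sacks
  Provo→B2: 5 sacks
  Tempe→B4: 10 sacks
Total cost = $605.
So Gary→B3 carries 5 sacks.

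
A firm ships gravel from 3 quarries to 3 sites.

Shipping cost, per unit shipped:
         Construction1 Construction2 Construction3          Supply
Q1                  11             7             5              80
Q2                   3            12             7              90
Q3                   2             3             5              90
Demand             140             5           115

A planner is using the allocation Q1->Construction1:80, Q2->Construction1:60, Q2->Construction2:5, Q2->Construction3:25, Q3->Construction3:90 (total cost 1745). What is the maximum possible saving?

785

Current plan cost = 80·11 + 60·3 + 5·12 + 25·7 + 90·5 = 1745.
Optimal plan:
  Q1→Construction3: 80 × 5 = 400
  Q2→Construction1: 90 × 3 = 270
  Q3→Construction1: 50 × 2 = 100
  Q3→Construction2: 5 × 3 = 15
  Q3→Construction3: 35 × 5 = 175
Optimal cost = 960.
Saving = 1745 − 960 = 785.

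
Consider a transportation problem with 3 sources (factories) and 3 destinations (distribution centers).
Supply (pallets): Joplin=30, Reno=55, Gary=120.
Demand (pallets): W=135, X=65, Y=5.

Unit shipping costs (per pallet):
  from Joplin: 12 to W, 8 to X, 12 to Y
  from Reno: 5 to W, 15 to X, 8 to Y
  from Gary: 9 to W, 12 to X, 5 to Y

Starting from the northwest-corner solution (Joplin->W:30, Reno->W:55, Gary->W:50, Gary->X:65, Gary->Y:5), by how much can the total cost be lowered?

210

Current plan cost = 30·12 + 55·5 + 50·9 + 65·12 + 5·5 = 1890.
Optimal plan:
  Joplin->X: 30 pallets
  Reno->W: 55 pallets
  Gary->W: 80 pallets
  Gary->X: 35 pallets
  Gary->Y: 5 pallets
Optimal cost = 1680.
Saving = 1890 − 1680 = 210.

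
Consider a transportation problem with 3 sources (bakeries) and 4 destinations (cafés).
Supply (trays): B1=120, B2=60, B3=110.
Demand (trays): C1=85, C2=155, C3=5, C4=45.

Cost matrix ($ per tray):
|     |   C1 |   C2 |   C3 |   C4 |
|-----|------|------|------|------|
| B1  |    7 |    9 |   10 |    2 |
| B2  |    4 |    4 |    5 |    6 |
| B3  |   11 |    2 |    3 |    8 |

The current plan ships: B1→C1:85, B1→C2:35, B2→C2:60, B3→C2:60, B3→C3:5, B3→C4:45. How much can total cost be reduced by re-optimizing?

Current plan cost = 85·7 + 35·9 + 60·4 + 60·2 + 5·3 + 45·8 = $1645.
Optimal plan:
  B1–C1: 75 × $7 = $525
  B1–C4: 45 × $2 = $90
  B2–C1: 10 × $4 = $40
  B2–C2: 50 × $4 = $200
  B3–C2: 105 × $2 = $210
  B3–C3: 5 × $3 = $15
Optimal cost = $1080.
Saving = 1645 − 1080 = $565.

565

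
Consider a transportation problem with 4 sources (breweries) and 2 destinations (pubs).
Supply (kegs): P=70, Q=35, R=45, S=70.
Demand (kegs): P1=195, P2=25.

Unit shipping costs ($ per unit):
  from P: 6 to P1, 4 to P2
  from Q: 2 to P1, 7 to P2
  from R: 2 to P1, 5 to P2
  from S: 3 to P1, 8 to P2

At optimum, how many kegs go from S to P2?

0

Optimal shipments:
  P–P1: 45 × $6 = $270
  P–P2: 25 × $4 = $100
  Q–P1: 35 × $2 = $70
  R–P1: 45 × $2 = $90
  S–P1: 70 × $3 = $210
Total cost = $740.
The route S→P2 is not used.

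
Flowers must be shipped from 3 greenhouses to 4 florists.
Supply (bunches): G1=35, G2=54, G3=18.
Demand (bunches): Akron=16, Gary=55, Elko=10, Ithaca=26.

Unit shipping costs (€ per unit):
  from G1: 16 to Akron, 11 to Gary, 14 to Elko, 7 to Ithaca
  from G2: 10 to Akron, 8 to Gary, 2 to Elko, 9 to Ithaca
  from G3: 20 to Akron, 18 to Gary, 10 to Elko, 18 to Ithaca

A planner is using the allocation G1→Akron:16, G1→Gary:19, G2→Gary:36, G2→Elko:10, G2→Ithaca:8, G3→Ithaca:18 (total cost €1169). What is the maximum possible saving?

Current plan cost = 16·16 + 19·11 + 36·8 + 10·2 + 8·9 + 18·18 = €1169.
Optimal plan:
  G1 to Gary: 9 bunches
  G1 to Ithaca: 26 bunches
  G2 to Akron: 8 bunches
  G2 to Gary: 46 bunches
  G3 to Akron: 8 bunches
  G3 to Elko: 10 bunches
Optimal cost = €989.
Saving = 1169 − 989 = €180.

180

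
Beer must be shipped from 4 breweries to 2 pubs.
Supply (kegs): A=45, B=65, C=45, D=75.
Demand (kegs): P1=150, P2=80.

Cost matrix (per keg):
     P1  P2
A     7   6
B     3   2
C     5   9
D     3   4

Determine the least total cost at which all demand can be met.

880

An optimal shipping plan:
  A–P1: 30 × 7 = 210
  A–P2: 15 × 6 = 90
  B–P2: 65 × 2 = 130
  C–P1: 45 × 5 = 225
  D–P1: 75 × 3 = 225
Total = 210 + 90 + 130 + 225 + 225 = 880.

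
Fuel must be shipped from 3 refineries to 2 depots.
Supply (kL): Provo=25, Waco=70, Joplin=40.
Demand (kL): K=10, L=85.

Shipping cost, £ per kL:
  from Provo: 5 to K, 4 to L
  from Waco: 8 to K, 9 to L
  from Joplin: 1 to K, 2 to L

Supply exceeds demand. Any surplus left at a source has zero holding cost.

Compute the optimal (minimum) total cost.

Optimal allocation:
  Provo->L: 25 × £4 = £100
  Waco->K: 10 × £8 = £80
  Waco->L: 20 × £9 = £180
  Joplin->L: 40 × £2 = £80
Total = 100 + 80 + 180 + 80 = £440.

440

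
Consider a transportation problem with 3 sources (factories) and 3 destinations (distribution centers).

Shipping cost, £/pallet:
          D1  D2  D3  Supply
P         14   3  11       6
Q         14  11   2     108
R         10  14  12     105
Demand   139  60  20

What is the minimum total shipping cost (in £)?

An optimal shipping plan:
  P to D2: 6 × £3 = £18
  Q to D1: 34 × £14 = £476
  Q to D2: 54 × £11 = £594
  Q to D3: 20 × £2 = £40
  R to D1: 105 × £10 = £1050
Total = 18 + 476 + 594 + 40 + 1050 = £2178.
(Supply check: P ships 6; Q ships 108; R ships 105.)

2178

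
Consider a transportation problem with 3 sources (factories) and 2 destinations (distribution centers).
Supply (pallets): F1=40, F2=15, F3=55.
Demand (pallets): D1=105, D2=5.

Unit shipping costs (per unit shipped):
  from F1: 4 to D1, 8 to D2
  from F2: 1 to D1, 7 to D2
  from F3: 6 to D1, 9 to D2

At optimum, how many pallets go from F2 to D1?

15

Optimal shipments:
  F1 to D1: 40 × 4 = 160
  F2 to D1: 15 × 1 = 15
  F3 to D1: 50 × 6 = 300
  F3 to D2: 5 × 9 = 45
Total cost = 520.
So F2→D1 carries 15 pallets.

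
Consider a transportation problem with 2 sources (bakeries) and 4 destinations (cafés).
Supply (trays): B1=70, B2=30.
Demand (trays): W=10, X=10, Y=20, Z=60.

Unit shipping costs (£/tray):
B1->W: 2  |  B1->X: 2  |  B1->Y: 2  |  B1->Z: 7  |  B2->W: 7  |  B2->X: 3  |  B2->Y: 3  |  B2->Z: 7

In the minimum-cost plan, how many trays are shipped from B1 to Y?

The minimum-cost plan:
  B1→W: 10 × £2 = £20
  B1→X: 10 × £2 = £20
  B1→Y: 20 × £2 = £40
  B1→Z: 30 × £7 = £210
  B2→Z: 30 × £7 = £210
Total cost = £500.
So B1→Y carries 20 trays.

20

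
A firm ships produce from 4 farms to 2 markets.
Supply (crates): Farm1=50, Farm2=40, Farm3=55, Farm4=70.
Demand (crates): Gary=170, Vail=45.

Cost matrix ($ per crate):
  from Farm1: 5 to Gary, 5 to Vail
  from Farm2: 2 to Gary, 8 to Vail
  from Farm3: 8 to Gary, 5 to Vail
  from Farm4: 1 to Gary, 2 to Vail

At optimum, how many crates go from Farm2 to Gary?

Solving gives:
  Farm1→Gary: 50 × $5 = $250
  Farm2→Gary: 40 × $2 = $80
  Farm3→Gary: 10 × $8 = $80
  Farm3→Vail: 45 × $5 = $225
  Farm4→Gary: 70 × $1 = $70
Total cost = $705.
So Farm2→Gary carries 40 crates.

40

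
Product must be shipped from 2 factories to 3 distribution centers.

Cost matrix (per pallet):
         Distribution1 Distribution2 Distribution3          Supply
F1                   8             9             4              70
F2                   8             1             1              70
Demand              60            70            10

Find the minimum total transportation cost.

590

Optimal allocation:
  F1→Distribution1: 60 × 8 = 480
  F1→Distribution3: 10 × 4 = 40
  F2→Distribution2: 70 × 1 = 70
Total = 480 + 40 + 70 = 590.
(Supply check: F1 ships 70; F2 ships 70.)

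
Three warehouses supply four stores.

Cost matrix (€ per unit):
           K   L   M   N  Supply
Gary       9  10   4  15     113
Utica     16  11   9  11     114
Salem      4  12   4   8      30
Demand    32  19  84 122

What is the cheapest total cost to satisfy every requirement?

A cheapest plan:
  Gary→K: 10 × €9 = €90
  Gary→L: 19 × €10 = €190
  Gary→M: 84 × €4 = €336
  Utica→N: 114 × €11 = €1254
  Salem→K: 22 × €4 = €88
  Salem→N: 8 × €8 = €64
Total = 90 + 190 + 336 + 1254 + 88 + 64 = €2022.
(Supply check: Gary ships 113; Utica ships 114; Salem ships 30.)

2022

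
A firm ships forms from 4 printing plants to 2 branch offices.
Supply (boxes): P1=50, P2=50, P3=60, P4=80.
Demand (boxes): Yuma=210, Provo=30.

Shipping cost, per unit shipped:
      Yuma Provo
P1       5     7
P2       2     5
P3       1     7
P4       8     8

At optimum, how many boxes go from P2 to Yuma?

50

Optimal shipments:
  P1->Yuma: 50 × 5 = 250
  P2->Yuma: 50 × 2 = 100
  P3->Yuma: 60 × 1 = 60
  P4->Yuma: 50 × 8 = 400
  P4->Provo: 30 × 8 = 240
Total cost = 1050.
So P2→Yuma carries 50 boxes.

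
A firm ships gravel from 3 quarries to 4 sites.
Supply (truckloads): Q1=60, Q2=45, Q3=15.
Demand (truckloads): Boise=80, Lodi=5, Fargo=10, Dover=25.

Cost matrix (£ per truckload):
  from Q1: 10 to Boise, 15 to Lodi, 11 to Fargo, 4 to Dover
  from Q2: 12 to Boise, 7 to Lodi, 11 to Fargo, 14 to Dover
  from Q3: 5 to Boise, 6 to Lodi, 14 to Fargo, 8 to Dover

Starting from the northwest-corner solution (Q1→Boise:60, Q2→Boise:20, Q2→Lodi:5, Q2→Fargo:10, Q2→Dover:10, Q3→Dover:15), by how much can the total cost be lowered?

Current plan cost = 60·10 + 20·12 + 5·7 + 10·11 + 10·14 + 15·8 = £1245.
Optimal plan:
  Q1->Boise: 35 truckloads
  Q1->Dover: 25 truckloads
  Q2->Boise: 30 truckloads
  Q2->Lodi: 5 truckloads
  Q2->Fargo: 10 truckloads
  Q3->Boise: 15 truckloads
Optimal cost = £1030.
Saving = 1245 − 1030 = £215.

215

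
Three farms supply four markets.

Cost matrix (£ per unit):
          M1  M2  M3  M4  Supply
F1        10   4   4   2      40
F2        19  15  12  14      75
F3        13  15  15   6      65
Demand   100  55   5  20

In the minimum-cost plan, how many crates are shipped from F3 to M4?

20

Optimal shipments:
  F1->M2: 40 × £4 = £160
  F2->M1: 55 × £19 = £1045
  F2->M2: 15 × £15 = £225
  F2->M3: 5 × £12 = £60
  F3->M1: 45 × £13 = £585
  F3->M4: 20 × £6 = £120
Total cost = £2195.
So F3→M4 carries 20 crates.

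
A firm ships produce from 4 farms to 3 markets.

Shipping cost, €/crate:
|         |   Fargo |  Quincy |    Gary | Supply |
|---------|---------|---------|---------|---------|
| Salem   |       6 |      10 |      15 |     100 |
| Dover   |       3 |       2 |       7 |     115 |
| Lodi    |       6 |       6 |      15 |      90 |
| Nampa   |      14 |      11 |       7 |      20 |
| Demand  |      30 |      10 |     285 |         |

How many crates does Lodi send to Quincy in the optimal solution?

10

The minimum-cost plan:
  Salem to Gary: 100 crates
  Dover to Gary: 115 crates
  Lodi to Fargo: 30 crates
  Lodi to Quincy: 10 crates
  Lodi to Gary: 50 crates
  Nampa to Gary: 20 crates
Total cost = €3435.
So Lodi→Quincy carries 10 crates.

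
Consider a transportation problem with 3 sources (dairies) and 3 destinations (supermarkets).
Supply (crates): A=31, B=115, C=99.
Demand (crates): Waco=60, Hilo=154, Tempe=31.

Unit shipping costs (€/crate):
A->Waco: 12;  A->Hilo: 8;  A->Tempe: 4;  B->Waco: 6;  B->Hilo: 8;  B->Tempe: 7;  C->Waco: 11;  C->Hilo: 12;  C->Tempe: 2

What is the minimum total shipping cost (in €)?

An optimal shipping plan:
  A→Hilo: 31 × €8 = €248
  B→Waco: 60 × €6 = €360
  B→Hilo: 55 × €8 = €440
  C→Hilo: 68 × €12 = €816
  C→Tempe: 31 × €2 = €62
Total = 248 + 360 + 440 + 816 + 62 = €1926.
(Supply check: A ships 31; B ships 115; C ships 99.)

1926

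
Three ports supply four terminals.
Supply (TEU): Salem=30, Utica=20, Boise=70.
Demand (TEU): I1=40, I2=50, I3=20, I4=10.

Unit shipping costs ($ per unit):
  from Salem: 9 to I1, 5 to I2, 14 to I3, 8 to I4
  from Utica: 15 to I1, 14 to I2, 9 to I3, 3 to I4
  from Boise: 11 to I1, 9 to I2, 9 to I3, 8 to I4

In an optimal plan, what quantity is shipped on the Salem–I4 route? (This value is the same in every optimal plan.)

Optimal shipments:
  Salem–I2: 30 × $5 = $150
  Utica–I3: 10 × $9 = $90
  Utica–I4: 10 × $3 = $30
  Boise–I1: 40 × $11 = $440
  Boise–I2: 20 × $9 = $180
  Boise–I3: 10 × $9 = $90
Total cost = $980.
The route Salem→I4 is not used.

0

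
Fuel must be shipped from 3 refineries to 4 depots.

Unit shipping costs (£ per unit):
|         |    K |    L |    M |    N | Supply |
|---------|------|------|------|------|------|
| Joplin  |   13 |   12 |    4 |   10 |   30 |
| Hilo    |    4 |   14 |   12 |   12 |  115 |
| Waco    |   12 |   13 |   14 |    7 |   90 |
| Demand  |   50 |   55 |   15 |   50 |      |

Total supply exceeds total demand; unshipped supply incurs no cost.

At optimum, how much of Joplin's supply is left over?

Minimum-cost shipments:
  Joplin to L: 15 × £12 = £180
  Joplin to M: 15 × £4 = £60
  Hilo to K: 50 × £4 = £200
  Waco to L: 40 × £13 = £520
  Waco to N: 50 × £7 = £350
Total cost = £1310.
Joplin ships 30 of its 30, leaving 0.

0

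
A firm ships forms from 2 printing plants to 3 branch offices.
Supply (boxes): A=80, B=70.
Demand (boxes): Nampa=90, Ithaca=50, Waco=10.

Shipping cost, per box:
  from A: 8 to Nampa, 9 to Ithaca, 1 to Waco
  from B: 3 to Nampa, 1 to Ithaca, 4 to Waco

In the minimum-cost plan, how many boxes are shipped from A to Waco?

Solving gives:
  A→Nampa: 70 × 8 = 560
  A→Waco: 10 × 1 = 10
  B→Nampa: 20 × 3 = 60
  B→Ithaca: 50 × 1 = 50
Total cost = 680.
So A→Waco carries 10 boxes.

10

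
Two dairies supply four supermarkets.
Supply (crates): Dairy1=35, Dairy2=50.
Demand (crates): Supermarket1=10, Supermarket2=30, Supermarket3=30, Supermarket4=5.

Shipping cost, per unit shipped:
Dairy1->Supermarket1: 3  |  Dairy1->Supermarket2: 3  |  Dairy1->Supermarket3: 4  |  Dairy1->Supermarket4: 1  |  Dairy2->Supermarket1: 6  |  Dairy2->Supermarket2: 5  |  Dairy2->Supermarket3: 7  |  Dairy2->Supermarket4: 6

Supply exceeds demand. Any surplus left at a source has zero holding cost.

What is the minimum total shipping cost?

335

Optimal allocation:
  Dairy1 to Supermarket1: 10 × 3 = 30
  Dairy1 to Supermarket3: 20 × 4 = 80
  Dairy1 to Supermarket4: 5 × 1 = 5
  Dairy2 to Supermarket2: 30 × 5 = 150
  Dairy2 to Supermarket3: 10 × 7 = 70
Total = 30 + 80 + 5 + 150 + 70 = 335.
(Supply check: Dairy1 ships 35; Dairy2 ships 40.)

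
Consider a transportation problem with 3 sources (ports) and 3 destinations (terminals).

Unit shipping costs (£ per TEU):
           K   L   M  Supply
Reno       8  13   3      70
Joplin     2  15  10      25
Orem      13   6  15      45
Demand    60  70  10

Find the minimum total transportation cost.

955

An optimal shipping plan:
  Reno–K: 35 × £8 = £280
  Reno–L: 25 × £13 = £325
  Reno–M: 10 × £3 = £30
  Joplin–K: 25 × £2 = £50
  Orem–L: 45 × £6 = £270
Total = 280 + 325 + 30 + 50 + 270 = £955.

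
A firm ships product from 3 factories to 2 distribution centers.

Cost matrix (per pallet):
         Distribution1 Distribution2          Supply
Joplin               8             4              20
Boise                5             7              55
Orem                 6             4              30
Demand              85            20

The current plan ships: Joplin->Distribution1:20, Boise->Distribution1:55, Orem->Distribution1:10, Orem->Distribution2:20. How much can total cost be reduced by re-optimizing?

40

Current plan cost = 20·8 + 55·5 + 10·6 + 20·4 = 575.
Optimal plan:
  Joplin->Distribution2: 20 × 4 = 80
  Boise->Distribution1: 55 × 5 = 275
  Orem->Distribution1: 30 × 6 = 180
Optimal cost = 535.
Saving = 575 − 535 = 40.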